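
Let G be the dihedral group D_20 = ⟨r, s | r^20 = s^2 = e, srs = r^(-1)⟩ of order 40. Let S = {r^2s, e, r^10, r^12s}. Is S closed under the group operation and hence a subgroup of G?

|S| = 4 divides |G| = 40, consistent with Lagrange.
S contains the identity, every element's inverse is in S, and S is closed under ·: it is a subgroup.

Yes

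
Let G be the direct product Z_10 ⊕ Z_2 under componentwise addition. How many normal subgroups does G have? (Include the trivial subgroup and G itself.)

G is abelian, so every subgroup is normal.
G has 10 subgroups in total, hence 10 normal subgroups.

10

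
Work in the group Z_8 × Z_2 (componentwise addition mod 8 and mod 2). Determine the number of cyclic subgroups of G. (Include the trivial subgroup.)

Each element a generates a cyclic subgroup ⟨a⟩; distinct elements may generate the same one (a cyclic group of order d has φ(d) generators).
Cyclic subgroups by order — order 1: 1; order 2: 3; order 4: 2; order 8: 2.
Total: 8.

8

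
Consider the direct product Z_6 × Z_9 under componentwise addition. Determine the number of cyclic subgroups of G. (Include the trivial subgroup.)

16

A cyclic subgroup of order d is generated by each of its φ(d) elements of order d, so the cyclic subgroups of order d number (#elements of order d)/φ(d).
Cyclic subgroups by order — order 1: 1; order 2: 1; order 3: 4; order 6: 4; order 9: 3; order 18: 3.
Total: 16.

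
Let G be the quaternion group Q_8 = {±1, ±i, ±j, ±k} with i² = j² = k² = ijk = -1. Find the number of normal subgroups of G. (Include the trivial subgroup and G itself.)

G has 6 subgroups. Checking conjugation-invariance by order — order 1: 1/1 normal; order 2: 1/1 normal; order 4: 3/3 normal; order 8: 1/1 normal.
Total normal subgroups: 6.

6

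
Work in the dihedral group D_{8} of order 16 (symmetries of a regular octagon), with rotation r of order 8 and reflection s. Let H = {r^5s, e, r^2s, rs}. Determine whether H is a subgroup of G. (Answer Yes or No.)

No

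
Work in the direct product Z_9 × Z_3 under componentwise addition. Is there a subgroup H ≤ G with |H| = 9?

Yes

9 | 27. A subgroup of order 9 is {(0,0), (0,1), (0,2), (3,0), (3,1), (3,2), (6,0), (6,1), (6,2)}.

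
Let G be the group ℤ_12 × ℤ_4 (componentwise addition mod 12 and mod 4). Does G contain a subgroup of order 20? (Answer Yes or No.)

No

20 does not divide |G| = 48, so by Lagrange no subgroup of order 20 exists.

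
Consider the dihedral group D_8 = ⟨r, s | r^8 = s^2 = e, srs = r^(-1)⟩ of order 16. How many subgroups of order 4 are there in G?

|G| = 16 and 4 | 16, so subgroups of order 4 are possible by Lagrange.
The subgroups of order 4 are: {e, r^2, r^4, r^6}; {e, r^4, r^2s, r^6s}; {e, r^4, r^3s, r^7s}; {e, r^4, s, r^4s}; … (5 in all).
So G has 5 subgroups of order 4.

5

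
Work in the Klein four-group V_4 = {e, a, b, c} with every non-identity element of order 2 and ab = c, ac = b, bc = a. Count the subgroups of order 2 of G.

3

|G| = 4 and 2 | 4, so subgroups of order 2 are possible by Lagrange.
The subgroups of order 2 are: {e, a}; {e, b}; {e, c}.
So G has 3 subgroups of order 2.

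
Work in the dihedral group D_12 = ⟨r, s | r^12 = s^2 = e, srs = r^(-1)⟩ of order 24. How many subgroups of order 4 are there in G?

7

|G| = 24 and 4 | 24, so subgroups of order 4 are possible by Lagrange.
The subgroups of order 4 are: {e, r^6, r^4s, r^10s}; {e, r^6, r^5s, r^11s}; {e, r^6, r^2s, r^8s}; {e, r^3, r^6, r^9}; … (7 in all).
So G has 7 subgroups of order 4.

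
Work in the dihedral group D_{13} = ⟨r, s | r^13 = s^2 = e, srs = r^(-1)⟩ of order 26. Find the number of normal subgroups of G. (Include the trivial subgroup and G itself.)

3

G has 16 subgroups. Checking conjugation-invariance by order — order 1: 1/1 normal; order 2: 0/13 normal; order 13: 1/1 normal; order 26: 1/1 normal.
Total normal subgroups: 3.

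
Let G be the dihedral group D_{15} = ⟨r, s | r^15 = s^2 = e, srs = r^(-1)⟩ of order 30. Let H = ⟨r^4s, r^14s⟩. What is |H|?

6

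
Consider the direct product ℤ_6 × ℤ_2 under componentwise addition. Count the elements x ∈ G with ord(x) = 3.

An element (a,b) has order lcm(ord(a), ord(b)); count pairs with lcm equal to 3.
Enumerating gives 2 such elements.

2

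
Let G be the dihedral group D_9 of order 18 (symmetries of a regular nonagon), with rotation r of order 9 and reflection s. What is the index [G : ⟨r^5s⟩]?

9

|⟨r^5s⟩| = 2 and |G| = 18.
By Lagrange, [G : H] = |G|/|H| = 18/2 = 9.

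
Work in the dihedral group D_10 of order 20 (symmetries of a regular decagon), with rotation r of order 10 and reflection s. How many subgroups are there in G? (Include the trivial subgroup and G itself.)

22

|G| = 20, so by Lagrange every subgroup order divides 20. Divisors: 1, 2, 4, 5, 10, 20.
Subgroups by order — order 1: 1; order 2: 11; order 4: 5; order 5: 1; order 10: 3; order 20: 1.
Total: 1 + 11 + 5 + 1 + 3 + 1 = 22.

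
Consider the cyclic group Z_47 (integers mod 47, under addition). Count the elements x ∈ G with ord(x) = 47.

In a cyclic group of order 47, the number of elements of order d (for d | 47) is φ(d).
φ(47) = 46.

46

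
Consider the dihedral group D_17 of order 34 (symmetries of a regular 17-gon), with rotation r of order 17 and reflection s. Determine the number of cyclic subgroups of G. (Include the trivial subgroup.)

Group the elements of G by the cyclic subgroup they generate; each cyclic subgroup of order d accounts for φ(d) elements.
Cyclic subgroups by order — order 1: 1; order 2: 17; order 17: 1.
Total: 19.

19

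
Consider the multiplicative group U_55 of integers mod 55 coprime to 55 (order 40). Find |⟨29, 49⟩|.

|⟨29⟩| = 10 and |⟨49⟩| = 10, so |H| is a multiple of lcm(10, 10) = 10 and divides |G| = 40.
Closing under the operation: H = {1, 4, 6, 9, 14, 16, 19, 21, 24, 26, 29, 31, 34, 36, 39, 41, 46, 49, 51, 54}, so |H| = 20.

20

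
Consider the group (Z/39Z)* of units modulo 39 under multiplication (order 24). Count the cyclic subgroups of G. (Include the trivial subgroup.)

12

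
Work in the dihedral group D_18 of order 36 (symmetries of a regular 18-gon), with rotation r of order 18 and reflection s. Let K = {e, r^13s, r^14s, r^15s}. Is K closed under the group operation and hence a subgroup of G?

Closure fails: r^14s · r^15s = r^17 ∉ K. So K is not a subgroup.

No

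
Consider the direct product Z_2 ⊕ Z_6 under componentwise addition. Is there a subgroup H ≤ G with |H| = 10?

10 does not divide |G| = 12, so by Lagrange no subgroup of order 10 exists.

No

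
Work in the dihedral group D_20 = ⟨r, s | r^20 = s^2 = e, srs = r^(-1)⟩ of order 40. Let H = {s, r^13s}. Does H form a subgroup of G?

The identity e ∉ H, so H is not a subgroup.

No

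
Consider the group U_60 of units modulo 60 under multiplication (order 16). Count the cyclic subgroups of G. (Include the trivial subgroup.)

Group the elements of G by the cyclic subgroup they generate; each cyclic subgroup of order d accounts for φ(d) elements.
Cyclic subgroups by order — order 1: 1; order 2: 7; order 4: 4.
Total: 12.

12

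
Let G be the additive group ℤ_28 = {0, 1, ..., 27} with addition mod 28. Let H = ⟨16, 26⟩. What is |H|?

14

|⟨16⟩| = 7 and |⟨26⟩| = 14, so |H| is a multiple of lcm(7, 14) = 14 and divides |G| = 28.
Closing under the operation: H = {0, 2, 4, 6, 8, 10, 12, 14, 16, 18, 20, 22, 24, 26}, so |H| = 14.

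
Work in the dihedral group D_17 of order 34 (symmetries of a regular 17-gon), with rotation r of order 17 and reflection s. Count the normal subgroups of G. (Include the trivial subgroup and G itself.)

3

G has 20 subgroups. Checking conjugation-invariance by order — order 1: 1/1 normal; order 2: 0/17 normal; order 17: 1/1 normal; order 34: 1/1 normal.
Total normal subgroups: 3.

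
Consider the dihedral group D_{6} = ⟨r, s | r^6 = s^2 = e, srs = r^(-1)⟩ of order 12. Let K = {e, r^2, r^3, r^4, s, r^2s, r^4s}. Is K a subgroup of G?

No

|K| = 7 does not divide |G| = 12, so by Lagrange K is not a subgroup.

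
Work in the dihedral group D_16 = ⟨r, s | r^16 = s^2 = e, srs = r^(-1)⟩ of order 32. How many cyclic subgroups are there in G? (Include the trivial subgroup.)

21

A cyclic subgroup of order d is generated by each of its φ(d) elements of order d, so the cyclic subgroups of order d number (#elements of order d)/φ(d).
Cyclic subgroups by order — order 1: 1; order 2: 17; order 4: 1; order 8: 1; order 16: 1.
Total: 21.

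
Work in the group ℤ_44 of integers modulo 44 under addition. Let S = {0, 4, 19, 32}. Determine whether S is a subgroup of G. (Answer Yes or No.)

No

32 ∈ S but its inverse 12 ∉ S, so S is not a subgroup.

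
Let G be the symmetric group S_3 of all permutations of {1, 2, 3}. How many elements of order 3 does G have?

2

The elements of order 3 are: (1 2 3), (1 3 2).
That's 2.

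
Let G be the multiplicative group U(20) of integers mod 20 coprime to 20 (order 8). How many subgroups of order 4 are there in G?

|G| = 8 and 4 | 8, so subgroups of order 4 are possible by Lagrange.
The subgroups of order 4 are: {1, 9, 11, 19}; {1, 9, 13, 17}; {1, 3, 7, 9}.
So G has 3 subgroups of order 4.

3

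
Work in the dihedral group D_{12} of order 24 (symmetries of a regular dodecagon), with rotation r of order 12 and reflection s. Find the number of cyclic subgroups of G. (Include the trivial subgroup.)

Group the elements of G by the cyclic subgroup they generate; each cyclic subgroup of order d accounts for φ(d) elements.
Cyclic subgroups by order — order 1: 1; order 2: 13; order 3: 1; order 4: 1; order 6: 1; order 12: 1.
Total: 18.

18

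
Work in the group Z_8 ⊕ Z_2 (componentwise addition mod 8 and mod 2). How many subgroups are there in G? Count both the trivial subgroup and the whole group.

11

|G| = 16, so by Lagrange every subgroup order divides 16. Divisors: 1, 2, 4, 8, 16.
Subgroups by order — order 1: 1; order 2: 3; order 4: 3; order 8: 3; order 16: 1.
Total: 1 + 3 + 3 + 3 + 1 = 11.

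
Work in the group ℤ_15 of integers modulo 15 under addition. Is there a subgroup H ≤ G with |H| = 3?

Yes

3 | 15. A subgroup of order 3 is {0, 5, 10}.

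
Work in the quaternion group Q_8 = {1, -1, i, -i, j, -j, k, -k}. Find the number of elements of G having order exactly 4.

6

The elements of order 4 are: i, -i, j, -j, k, -k.
That's 6.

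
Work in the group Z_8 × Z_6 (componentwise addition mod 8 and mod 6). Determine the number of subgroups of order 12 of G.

|G| = 48 and 12 | 48, so subgroups of order 12 are possible by Lagrange.
The subgroups of order 12 are: {(0,0), (0,1), (0,2), (0,3), (0,4), (0,5), (4,0), (4,1), (4,2), (4,3), (4,4), (4,5)}; {(0,0), (0,2), (0,4), (2,0), (2,2), (2,4), (4,0), (4,2), (4,4), (6,0), (6,2), (6,4)}; {(0,0), (0,2), (0,4), (2,1), (2,3), (2,5), (4,0), (4,2), (4,4), (6,1), (6,3), (6,5)}.
So G has 3 subgroups of order 12.

3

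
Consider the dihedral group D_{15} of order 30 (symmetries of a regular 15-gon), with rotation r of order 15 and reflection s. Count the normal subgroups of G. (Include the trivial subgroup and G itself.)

G has 28 subgroups. Checking conjugation-invariance by order — order 1: 1/1 normal; order 2: 0/15 normal; order 3: 1/1 normal; order 5: 1/1 normal; order 6: 0/5 normal; order 10: 0/3 normal; order 15: 1/1 normal; order 30: 1/1 normal.
Total normal subgroups: 5.

5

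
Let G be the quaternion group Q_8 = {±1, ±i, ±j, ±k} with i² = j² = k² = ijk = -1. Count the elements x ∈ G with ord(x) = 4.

The elements of order 4 are: i, -i, j, -j, k, -k.
That's 6.

6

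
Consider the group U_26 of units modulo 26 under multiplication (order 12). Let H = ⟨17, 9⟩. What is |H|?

6

|⟨17⟩| = 6 and |⟨9⟩| = 3, so |H| is a multiple of lcm(6, 3) = 6 and divides |G| = 12.
Closing under the operation: H = {1, 3, 9, 17, 23, 25}, so |H| = 6.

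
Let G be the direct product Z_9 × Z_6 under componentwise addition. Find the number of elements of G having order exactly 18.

18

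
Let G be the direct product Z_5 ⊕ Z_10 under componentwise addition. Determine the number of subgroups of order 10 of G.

6

|G| = 50 and 10 | 50, so subgroups of order 10 are possible by Lagrange.
The subgroups of order 10 are: {(0,0), (0,1), (0,2), (0,3), (0,4), (0,5), (0,6), (0,7), (0,8), (0,9)}; {(0,0), (0,5), (1,0), (1,5), (2,0), (2,5), (3,0), (3,5), (4,0), (4,5)}; {(0,0), (0,5), (1,1), (1,6), (2,2), (2,7), (3,3), (3,8), (4,4), (4,9)}; {(0,0), (0,5), (1,2), (1,7), (2,4), (2,9), (3,1), (3,6), (4,3), (4,8)}; … (6 in all).
So G has 6 subgroups of order 10.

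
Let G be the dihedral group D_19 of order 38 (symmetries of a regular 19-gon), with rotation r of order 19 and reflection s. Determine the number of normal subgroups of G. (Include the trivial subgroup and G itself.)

3

G has 22 subgroups. Checking conjugation-invariance by order — order 1: 1/1 normal; order 2: 0/19 normal; order 19: 1/1 normal; order 38: 1/1 normal.
Total normal subgroups: 3.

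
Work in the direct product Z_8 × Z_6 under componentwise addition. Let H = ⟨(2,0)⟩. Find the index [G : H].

12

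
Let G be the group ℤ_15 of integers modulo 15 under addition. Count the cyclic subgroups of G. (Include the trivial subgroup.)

4

Group the elements of G by the cyclic subgroup they generate; each cyclic subgroup of order d accounts for φ(d) elements.
Cyclic subgroups by order — order 1: 1; order 3: 1; order 5: 1; order 15: 1.
Total: 4.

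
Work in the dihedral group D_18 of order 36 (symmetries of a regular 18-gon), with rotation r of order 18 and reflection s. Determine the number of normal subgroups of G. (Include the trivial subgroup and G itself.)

9

G has 45 subgroups. Checking conjugation-invariance by order — order 1: 1/1 normal; order 2: 1/19 normal; order 3: 1/1 normal; order 4: 0/9 normal; order 6: 1/7 normal; order 9: 1/1 normal; order 12: 0/3 normal; order 18: 3/3 normal; order 36: 1/1 normal.
Total normal subgroups: 9.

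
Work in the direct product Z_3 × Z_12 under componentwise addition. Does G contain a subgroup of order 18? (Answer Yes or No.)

18 | 36. A subgroup of order 18 is {(0,0), (0,2), (0,4), (0,6), (0,8), (0,10), (1,0), (1,2), (1,4), (1,6), (1,8), (1,10), (2,0), (2,2), (2,4), (2,6), (2,8), (2,10)}.

Yes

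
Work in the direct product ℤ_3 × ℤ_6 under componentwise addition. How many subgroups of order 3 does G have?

|G| = 18 and 3 | 18, so subgroups of order 3 are possible by Lagrange.
The subgroups of order 3 are: {(0,0), (0,2), (0,4)}; {(0,0), (1,0), (2,0)}; {(0,0), (1,2), (2,4)}; {(0,0), (1,4), (2,2)}.
So G has 4 subgroups of order 3.

4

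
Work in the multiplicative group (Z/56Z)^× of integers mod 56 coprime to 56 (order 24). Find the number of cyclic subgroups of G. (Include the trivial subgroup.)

Each element a generates a cyclic subgroup ⟨a⟩; distinct elements may generate the same one (a cyclic group of order d has φ(d) generators).
Cyclic subgroups by order — order 1: 1; order 2: 7; order 3: 1; order 6: 7.
Total: 16.

16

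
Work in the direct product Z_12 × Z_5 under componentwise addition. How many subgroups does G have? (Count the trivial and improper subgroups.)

12

|G| = 60, so by Lagrange every subgroup order divides 60. Divisors: 1, 2, 3, 4, 5, 6, 10, 12, 15, 20, 30, 60.
Subgroups by order — order 1: 1; order 2: 1; order 3: 1; order 4: 1; order 5: 1; order 6: 1; order 10: 1; order 12: 1; order 15: 1; order 20: 1; order 30: 1; order 60: 1.
Total: 1 + 1 + 1 + 1 + 1 + 1 + 1 + 1 + 1 + 1 + 1 + 1 = 12.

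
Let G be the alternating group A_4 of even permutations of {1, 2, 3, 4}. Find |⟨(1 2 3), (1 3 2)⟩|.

|⟨(1 2 3)⟩| = 3 and |⟨(1 3 2)⟩| = 3, so |H| is a multiple of lcm(3, 3) = 3 and divides |G| = 12.
Closing under the operation: H = {e, (1 2 3), (1 3 2)}, so |H| = 3.

3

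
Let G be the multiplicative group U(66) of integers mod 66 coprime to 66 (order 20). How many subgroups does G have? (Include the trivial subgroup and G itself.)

|G| = 20, so by Lagrange every subgroup order divides 20. Divisors: 1, 2, 4, 5, 10, 20.
Subgroups by order — order 1: 1; order 2: 3; order 4: 1; order 5: 1; order 10: 3; order 20: 1.
Total: 1 + 3 + 1 + 1 + 3 + 1 = 10.

10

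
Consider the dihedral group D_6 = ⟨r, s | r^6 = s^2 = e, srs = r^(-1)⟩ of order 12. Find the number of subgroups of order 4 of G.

3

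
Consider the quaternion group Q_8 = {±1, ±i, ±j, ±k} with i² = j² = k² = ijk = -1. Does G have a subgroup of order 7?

No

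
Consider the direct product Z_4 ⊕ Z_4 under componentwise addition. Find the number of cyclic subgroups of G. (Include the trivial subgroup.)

10

A cyclic subgroup of order d is generated by each of its φ(d) elements of order d, so the cyclic subgroups of order d number (#elements of order d)/φ(d).
Cyclic subgroups by order — order 1: 1; order 2: 3; order 4: 6.
Total: 10.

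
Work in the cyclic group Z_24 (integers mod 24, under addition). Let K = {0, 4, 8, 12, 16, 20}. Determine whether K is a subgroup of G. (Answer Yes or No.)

Yes

|K| = 6 divides |G| = 24, consistent with Lagrange.
K contains the identity, every element's inverse is in K, and K is closed under +: it is a subgroup.
In fact K = ⟨4⟩.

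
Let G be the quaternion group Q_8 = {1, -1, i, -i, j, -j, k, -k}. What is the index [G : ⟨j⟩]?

2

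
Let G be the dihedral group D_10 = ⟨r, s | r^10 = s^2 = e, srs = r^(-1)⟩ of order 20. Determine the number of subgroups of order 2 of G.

|G| = 20 and 2 | 20, so subgroups of order 2 are possible by Lagrange.
The subgroups of order 2 are: {e, r^2s}; {e, r^3s}; {e, r^4s}; {e, r^5}; … (11 in all).
So G has 11 subgroups of order 2.

11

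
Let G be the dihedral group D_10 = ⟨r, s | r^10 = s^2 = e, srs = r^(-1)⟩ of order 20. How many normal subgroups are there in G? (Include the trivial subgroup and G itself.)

7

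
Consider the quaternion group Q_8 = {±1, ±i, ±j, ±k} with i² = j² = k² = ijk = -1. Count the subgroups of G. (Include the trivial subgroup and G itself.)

|G| = 8, so by Lagrange every subgroup order divides 8. Divisors: 1, 2, 4, 8.
Subgroups by order — order 1: 1; order 2: 1; order 4: 3; order 8: 1.
Total: 1 + 1 + 3 + 1 = 6.

6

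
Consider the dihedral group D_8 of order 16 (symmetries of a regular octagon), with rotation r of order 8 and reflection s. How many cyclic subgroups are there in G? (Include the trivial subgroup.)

Each element a generates a cyclic subgroup ⟨a⟩; distinct elements may generate the same one (a cyclic group of order d has φ(d) generators).
Cyclic subgroups by order — order 1: 1; order 2: 9; order 4: 1; order 8: 1.
Total: 12.

12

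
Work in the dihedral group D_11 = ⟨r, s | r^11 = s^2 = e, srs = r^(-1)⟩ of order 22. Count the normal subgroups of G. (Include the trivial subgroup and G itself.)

G has 14 subgroups. Checking conjugation-invariance by order — order 1: 1/1 normal; order 2: 0/11 normal; order 11: 1/1 normal; order 22: 1/1 normal.
Total normal subgroups: 3.

3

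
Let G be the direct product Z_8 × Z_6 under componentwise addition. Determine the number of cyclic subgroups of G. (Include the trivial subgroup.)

A cyclic subgroup of order d is generated by each of its φ(d) elements of order d, so the cyclic subgroups of order d number (#elements of order d)/φ(d).
Cyclic subgroups by order — order 1: 1; order 2: 3; order 3: 1; order 4: 2; order 6: 3; order 8: 2; order 12: 2; order 24: 2.
Total: 16.

16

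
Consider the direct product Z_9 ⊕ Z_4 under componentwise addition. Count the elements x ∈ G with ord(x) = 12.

An element (a,b) has order lcm(ord(a), ord(b)); count pairs with lcm equal to 12.
Enumerating gives 4 such elements.

4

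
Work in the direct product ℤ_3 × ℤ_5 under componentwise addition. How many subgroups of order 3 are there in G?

1

|G| = 15 and 3 | 15, so subgroups of order 3 are possible by Lagrange.
The subgroups of order 3 are: {(0,0), (1,0), (2,0)}.
So G has 1 subgroup of order 3.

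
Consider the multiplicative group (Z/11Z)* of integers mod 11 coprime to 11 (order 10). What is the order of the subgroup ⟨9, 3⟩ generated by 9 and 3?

5

|⟨9⟩| = 5 and |⟨3⟩| = 5, so |H| is a multiple of lcm(5, 5) = 5 and divides |G| = 10.
Closing under the operation: H = {1, 3, 4, 5, 9}, so |H| = 5.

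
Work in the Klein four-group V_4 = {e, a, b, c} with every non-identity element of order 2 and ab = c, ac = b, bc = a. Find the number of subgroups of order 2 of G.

3

|G| = 4 and 2 | 4, so subgroups of order 2 are possible by Lagrange.
The subgroups of order 2 are: {e, a}; {e, b}; {e, c}.
So G has 3 subgroups of order 2.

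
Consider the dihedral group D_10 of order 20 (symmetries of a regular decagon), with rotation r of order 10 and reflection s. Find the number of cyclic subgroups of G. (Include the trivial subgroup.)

A cyclic subgroup of order d is generated by each of its φ(d) elements of order d, so the cyclic subgroups of order d number (#elements of order d)/φ(d).
Cyclic subgroups by order — order 1: 1; order 2: 11; order 5: 1; order 10: 1.
Total: 14.

14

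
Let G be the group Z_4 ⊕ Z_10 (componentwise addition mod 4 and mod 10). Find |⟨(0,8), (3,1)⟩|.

20

|⟨(0,8)⟩| = 5 and |⟨(3,1)⟩| = 20, so |H| is a multiple of lcm(5, 20) = 20 and divides |G| = 40.
Closing under the operation: H = {(0,0), (0,2), (0,4), (0,6), (0,8), (1,1), (1,3), (1,5), (1,7), (1,9), (2,0), (2,2), (2,4), (2,6), (2,8), (3,1), (3,3), (3,5), (3,7), (3,9)}, so |H| = 20.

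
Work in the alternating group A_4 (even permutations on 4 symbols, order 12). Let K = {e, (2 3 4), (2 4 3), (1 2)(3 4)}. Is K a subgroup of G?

Closure fails: (2 4 3) ∘ (1 2)(3 4) = (1 4 2) ∉ K. So K is not a subgroup.

No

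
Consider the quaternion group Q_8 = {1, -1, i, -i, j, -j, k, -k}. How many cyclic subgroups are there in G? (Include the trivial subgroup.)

Group the elements of G by the cyclic subgroup they generate; each cyclic subgroup of order d accounts for φ(d) elements.
Cyclic subgroups by order — order 1: 1; order 2: 1; order 4: 3.
Total: 5.

5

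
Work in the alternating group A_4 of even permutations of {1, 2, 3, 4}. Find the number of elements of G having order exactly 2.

3

The elements of order 2 are: (1 2)(3 4), (1 3)(2 4), (1 4)(2 3).
That's 3.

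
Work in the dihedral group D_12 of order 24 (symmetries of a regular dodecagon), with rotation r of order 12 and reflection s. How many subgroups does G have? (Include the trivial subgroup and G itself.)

34

|G| = 24, so by Lagrange every subgroup order divides 24. Divisors: 1, 2, 3, 4, 6, 8, 12, 24.
Subgroups by order — order 1: 1; order 2: 13; order 3: 1; order 4: 7; order 6: 5; order 8: 3; order 12: 3; order 24: 1.
Total: 1 + 13 + 1 + 7 + 5 + 3 + 3 + 1 = 34.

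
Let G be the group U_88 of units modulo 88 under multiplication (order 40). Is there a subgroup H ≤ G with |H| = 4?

4 | 40. A subgroup of order 4 is {1, 21, 23, 43}.

Yes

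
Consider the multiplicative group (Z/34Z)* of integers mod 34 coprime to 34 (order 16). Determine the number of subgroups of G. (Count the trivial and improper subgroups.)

|G| = 16, so by Lagrange every subgroup order divides 16. Divisors: 1, 2, 4, 8, 16.
Subgroups by order — order 1: 1; order 2: 1; order 4: 1; order 8: 1; order 16: 1.
Total: 1 + 1 + 1 + 1 + 1 = 5.

5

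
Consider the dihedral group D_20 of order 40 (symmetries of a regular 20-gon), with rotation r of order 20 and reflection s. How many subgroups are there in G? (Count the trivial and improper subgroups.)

48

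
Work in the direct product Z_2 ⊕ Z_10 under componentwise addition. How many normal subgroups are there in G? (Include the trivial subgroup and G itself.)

G is abelian, so every subgroup is normal.
G has 10 subgroups in total, hence 10 normal subgroups.

10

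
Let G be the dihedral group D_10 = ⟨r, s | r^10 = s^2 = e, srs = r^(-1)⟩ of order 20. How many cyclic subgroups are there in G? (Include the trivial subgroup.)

14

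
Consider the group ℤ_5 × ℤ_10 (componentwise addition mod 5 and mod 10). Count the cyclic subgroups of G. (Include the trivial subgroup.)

Group the elements of G by the cyclic subgroup they generate; each cyclic subgroup of order d accounts for φ(d) elements.
Cyclic subgroups by order — order 1: 1; order 2: 1; order 5: 6; order 10: 6.
Total: 14.

14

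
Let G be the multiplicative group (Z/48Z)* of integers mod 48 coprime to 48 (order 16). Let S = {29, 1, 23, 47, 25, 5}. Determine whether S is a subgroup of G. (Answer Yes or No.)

|S| = 6 does not divide |G| = 16, so by Lagrange S is not a subgroup.

No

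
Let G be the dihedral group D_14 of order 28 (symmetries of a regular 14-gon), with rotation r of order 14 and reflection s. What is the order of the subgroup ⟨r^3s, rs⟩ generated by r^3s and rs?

14

|⟨r^3s⟩| = 2 and |⟨rs⟩| = 2, so |H| is a multiple of lcm(2, 2) = 2 and divides |G| = 28.
Closing under the operation: H = {e, r^2, r^4, r^6, r^8, r^10, r^12, rs, r^3s, r^5s, r^7s, r^9s, r^11s, r^13s}, so |H| = 14.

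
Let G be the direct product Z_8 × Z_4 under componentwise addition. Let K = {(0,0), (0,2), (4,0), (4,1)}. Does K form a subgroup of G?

(4,1) ∈ K but its inverse (4,3) ∉ K, so K is not a subgroup.

No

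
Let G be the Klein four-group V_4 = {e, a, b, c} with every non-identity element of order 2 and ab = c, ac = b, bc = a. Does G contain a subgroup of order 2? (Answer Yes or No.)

Yes

2 | 4. A subgroup of order 2 is {e, a}.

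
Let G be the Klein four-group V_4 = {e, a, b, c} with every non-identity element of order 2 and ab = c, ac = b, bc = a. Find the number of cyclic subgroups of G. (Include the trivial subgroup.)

4

Each element a generates a cyclic subgroup ⟨a⟩; distinct elements may generate the same one (a cyclic group of order d has φ(d) generators).
Cyclic subgroups by order — order 1: 1; order 2: 3.
Total: 4.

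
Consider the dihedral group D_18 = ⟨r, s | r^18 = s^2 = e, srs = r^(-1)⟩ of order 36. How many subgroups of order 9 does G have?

|G| = 36 and 9 | 36, so subgroups of order 9 are possible by Lagrange.
The subgroups of order 9 are: {e, r^2, r^4, r^6, r^8, r^10, r^12, r^14, r^16}.
So G has 1 subgroup of order 9.

1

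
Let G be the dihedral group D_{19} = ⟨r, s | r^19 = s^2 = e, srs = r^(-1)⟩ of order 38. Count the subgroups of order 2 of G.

19

|G| = 38 and 2 | 38, so subgroups of order 2 are possible by Lagrange.
The subgroups of order 2 are: {e, r^10s}; {e, r^11s}; {e, r^12s}; {e, r^13s}; … (19 in all).
So G has 19 subgroups of order 2.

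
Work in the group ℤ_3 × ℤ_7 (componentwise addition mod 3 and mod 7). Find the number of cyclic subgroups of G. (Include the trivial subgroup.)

Each element a generates a cyclic subgroup ⟨a⟩; distinct elements may generate the same one (a cyclic group of order d has φ(d) generators).
Cyclic subgroups by order — order 1: 1; order 3: 1; order 7: 1; order 21: 1.
Total: 4.

4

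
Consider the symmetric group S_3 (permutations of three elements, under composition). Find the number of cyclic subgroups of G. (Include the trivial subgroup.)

5

Each element a generates a cyclic subgroup ⟨a⟩; distinct elements may generate the same one (a cyclic group of order d has φ(d) generators).
Cyclic subgroups by order — order 1: 1; order 2: 3; order 3: 1.
Total: 5.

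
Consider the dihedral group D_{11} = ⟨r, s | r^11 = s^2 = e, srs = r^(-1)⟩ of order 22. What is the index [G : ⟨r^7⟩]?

|⟨r^7⟩| = 11 and |G| = 22.
By Lagrange, [G : H] = |G|/|H| = 22/11 = 2.

2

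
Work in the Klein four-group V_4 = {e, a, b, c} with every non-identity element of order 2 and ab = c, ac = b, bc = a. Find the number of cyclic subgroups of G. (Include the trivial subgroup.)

Group the elements of G by the cyclic subgroup they generate; each cyclic subgroup of order d accounts for φ(d) elements.
Cyclic subgroups by order — order 1: 1; order 2: 3.
Total: 4.

4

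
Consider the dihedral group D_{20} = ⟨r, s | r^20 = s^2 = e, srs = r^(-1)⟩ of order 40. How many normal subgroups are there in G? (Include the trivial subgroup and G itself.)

9

G has 48 subgroups. Checking conjugation-invariance by order — order 1: 1/1 normal; order 2: 1/21 normal; order 4: 1/11 normal; order 5: 1/1 normal; order 8: 0/5 normal; order 10: 1/5 normal; order 20: 3/3 normal; order 40: 1/1 normal.
Total normal subgroups: 9.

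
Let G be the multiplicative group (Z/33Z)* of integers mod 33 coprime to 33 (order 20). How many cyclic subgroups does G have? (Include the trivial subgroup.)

8

Group the elements of G by the cyclic subgroup they generate; each cyclic subgroup of order d accounts for φ(d) elements.
Cyclic subgroups by order — order 1: 1; order 2: 3; order 5: 1; order 10: 3.
Total: 8.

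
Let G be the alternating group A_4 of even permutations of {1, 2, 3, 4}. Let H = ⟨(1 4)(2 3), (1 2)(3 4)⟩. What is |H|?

|⟨(1 4)(2 3)⟩| = 2 and |⟨(1 2)(3 4)⟩| = 2, so |H| is a multiple of lcm(2, 2) = 2 and divides |G| = 12.
Closing under the operation: H = {e, (1 2)(3 4), (1 3)(2 4), (1 4)(2 3)}, so |H| = 4.

4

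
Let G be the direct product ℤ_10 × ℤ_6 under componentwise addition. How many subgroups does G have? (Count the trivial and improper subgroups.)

20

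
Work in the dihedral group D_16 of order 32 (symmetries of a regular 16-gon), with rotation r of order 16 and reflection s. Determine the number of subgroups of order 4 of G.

|G| = 32 and 4 | 32, so subgroups of order 4 are possible by Lagrange.
The subgroups of order 4 are: {e, r^8, r^2s, r^10s}; {e, r^8, r^3s, r^11s}; {e, r^4, r^8, r^12}; {e, r^8, r^4s, r^12s}; … (9 in all).
So G has 9 subgroups of order 4.

9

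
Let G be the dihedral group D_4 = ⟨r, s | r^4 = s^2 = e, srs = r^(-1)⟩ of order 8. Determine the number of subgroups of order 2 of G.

|G| = 8 and 2 | 8, so subgroups of order 2 are possible by Lagrange.
The subgroups of order 2 are: {e, r^2}; {e, r^2s}; {e, r^3s}; {e, rs}; … (5 in all).
So G has 5 subgroups of order 2.

5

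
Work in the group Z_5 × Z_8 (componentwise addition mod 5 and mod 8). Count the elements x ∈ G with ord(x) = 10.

4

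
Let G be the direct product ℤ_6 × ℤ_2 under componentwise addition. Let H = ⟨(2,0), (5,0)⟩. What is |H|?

6

|⟨(2,0)⟩| = 3 and |⟨(5,0)⟩| = 6, so |H| is a multiple of lcm(3, 6) = 6 and divides |G| = 12.
Closing under the operation: H = {(0,0), (1,0), (2,0), (3,0), (4,0), (5,0)}, so |H| = 6.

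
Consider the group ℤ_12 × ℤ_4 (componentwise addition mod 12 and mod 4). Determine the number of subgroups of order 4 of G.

7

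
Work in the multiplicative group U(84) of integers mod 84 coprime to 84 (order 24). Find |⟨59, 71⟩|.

12

|⟨59⟩| = 6 and |⟨71⟩| = 2, so |H| is a multiple of lcm(6, 2) = 6 and divides |G| = 24.
Closing under the operation: H = {1, 11, 13, 23, 25, 37, 47, 59, 61, 71, 73, 83}, so |H| = 12.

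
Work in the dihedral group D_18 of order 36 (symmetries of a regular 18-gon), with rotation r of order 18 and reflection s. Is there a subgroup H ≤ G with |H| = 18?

18 | 36. A subgroup of order 18 is {e, r, r^2, r^3, r^4, r^5, r^6, r^7, r^8, r^9, r^10, r^11, r^12, r^13, r^14, r^15, r^16, r^17}.

Yes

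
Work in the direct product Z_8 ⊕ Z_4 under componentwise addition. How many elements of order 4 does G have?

An element (a,b) has order lcm(ord(a), ord(b)); count pairs with lcm equal to 4.
Enumerating gives 12 such elements.

12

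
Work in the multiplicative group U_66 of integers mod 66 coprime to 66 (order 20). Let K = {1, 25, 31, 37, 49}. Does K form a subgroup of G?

|K| = 5 divides |G| = 20, consistent with Lagrange.
K contains the identity, every element's inverse is in K, and K is closed under ·: it is a subgroup.
In fact K = ⟨49⟩.

Yes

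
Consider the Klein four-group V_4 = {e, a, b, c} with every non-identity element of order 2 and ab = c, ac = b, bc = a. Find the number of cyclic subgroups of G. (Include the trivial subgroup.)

4

Group the elements of G by the cyclic subgroup they generate; each cyclic subgroup of order d accounts for φ(d) elements.
Cyclic subgroups by order — order 1: 1; order 2: 3.
Total: 4.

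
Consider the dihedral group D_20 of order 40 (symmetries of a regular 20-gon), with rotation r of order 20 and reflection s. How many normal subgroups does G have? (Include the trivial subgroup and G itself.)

G has 48 subgroups. Checking conjugation-invariance by order — order 1: 1/1 normal; order 2: 1/21 normal; order 4: 1/11 normal; order 5: 1/1 normal; order 8: 0/5 normal; order 10: 1/5 normal; order 20: 3/3 normal; order 40: 1/1 normal.
Total normal subgroups: 9.

9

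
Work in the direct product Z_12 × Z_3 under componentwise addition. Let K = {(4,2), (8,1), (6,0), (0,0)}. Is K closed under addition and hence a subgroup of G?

Closure fails: (6,0) + (4,2) = (10,2) ∉ K. So K is not a subgroup.

No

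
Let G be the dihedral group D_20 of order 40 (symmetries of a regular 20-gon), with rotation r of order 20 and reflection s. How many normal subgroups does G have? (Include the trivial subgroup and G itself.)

G has 48 subgroups. Checking conjugation-invariance by order — order 1: 1/1 normal; order 2: 1/21 normal; order 4: 1/11 normal; order 5: 1/1 normal; order 8: 0/5 normal; order 10: 1/5 normal; order 20: 3/3 normal; order 40: 1/1 normal.
Total normal subgroups: 9.

9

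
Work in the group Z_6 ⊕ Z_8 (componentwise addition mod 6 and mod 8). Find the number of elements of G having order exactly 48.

0

An element (a,b) has order lcm(ord(a), ord(b)); count pairs with lcm equal to 48.
Enumerating gives 0 such elements.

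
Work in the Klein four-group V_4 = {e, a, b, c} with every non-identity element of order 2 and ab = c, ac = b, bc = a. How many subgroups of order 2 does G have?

|G| = 4 and 2 | 4, so subgroups of order 2 are possible by Lagrange.
The subgroups of order 2 are: {e, a}; {e, b}; {e, c}.
So G has 3 subgroups of order 2.

3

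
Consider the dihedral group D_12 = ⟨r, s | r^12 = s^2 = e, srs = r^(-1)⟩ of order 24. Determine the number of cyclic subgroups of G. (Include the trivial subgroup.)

18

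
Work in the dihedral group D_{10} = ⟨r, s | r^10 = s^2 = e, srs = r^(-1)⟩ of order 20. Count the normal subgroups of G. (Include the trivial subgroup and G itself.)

G has 22 subgroups. Checking conjugation-invariance by order — order 1: 1/1 normal; order 2: 1/11 normal; order 4: 0/5 normal; order 5: 1/1 normal; order 10: 3/3 normal; order 20: 1/1 normal.
Total normal subgroups: 7.

7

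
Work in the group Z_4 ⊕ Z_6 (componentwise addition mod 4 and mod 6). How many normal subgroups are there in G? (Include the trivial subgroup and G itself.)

G is abelian, so every subgroup is normal.
G has 16 subgroups in total, hence 16 normal subgroups.

16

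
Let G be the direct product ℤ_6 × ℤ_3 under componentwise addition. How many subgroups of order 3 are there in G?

|G| = 18 and 3 | 18, so subgroups of order 3 are possible by Lagrange.
The subgroups of order 3 are: {(0,0), (0,1), (0,2)}; {(0,0), (2,0), (4,0)}; {(0,0), (2,1), (4,2)}; {(0,0), (2,2), (4,1)}.
So G has 4 subgroups of order 3.

4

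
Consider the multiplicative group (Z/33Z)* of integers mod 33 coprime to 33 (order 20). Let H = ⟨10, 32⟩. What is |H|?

|⟨10⟩| = 2 and |⟨32⟩| = 2, so |H| is a multiple of lcm(2, 2) = 2 and divides |G| = 20.
Closing under the operation: H = {1, 10, 23, 32}, so |H| = 4.

4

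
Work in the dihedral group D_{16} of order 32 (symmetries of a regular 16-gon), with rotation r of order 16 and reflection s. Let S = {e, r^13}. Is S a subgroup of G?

r^13 ∈ S but its inverse r^3 ∉ S, so S is not a subgroup.

No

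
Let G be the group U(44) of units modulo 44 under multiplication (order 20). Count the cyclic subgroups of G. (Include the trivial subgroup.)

A cyclic subgroup of order d is generated by each of its φ(d) elements of order d, so the cyclic subgroups of order d number (#elements of order d)/φ(d).
Cyclic subgroups by order — order 1: 1; order 2: 3; order 5: 1; order 10: 3.
Total: 8.

8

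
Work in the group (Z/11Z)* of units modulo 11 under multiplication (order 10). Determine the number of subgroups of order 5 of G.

1

|G| = 10 and 5 | 10, so subgroups of order 5 are possible by Lagrange.
The subgroups of order 5 are: {1, 3, 4, 5, 9}.
So G has 1 subgroup of order 5.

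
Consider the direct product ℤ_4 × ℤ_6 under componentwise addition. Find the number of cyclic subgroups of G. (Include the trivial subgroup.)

12

Group the elements of G by the cyclic subgroup they generate; each cyclic subgroup of order d accounts for φ(d) elements.
Cyclic subgroups by order — order 1: 1; order 2: 3; order 3: 1; order 4: 2; order 6: 3; order 12: 2.
Total: 12.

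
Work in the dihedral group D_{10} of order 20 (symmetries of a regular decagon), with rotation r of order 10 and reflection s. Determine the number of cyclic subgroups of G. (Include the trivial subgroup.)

14

Each element a generates a cyclic subgroup ⟨a⟩; distinct elements may generate the same one (a cyclic group of order d has φ(d) generators).
Cyclic subgroups by order — order 1: 1; order 2: 11; order 5: 1; order 10: 1.
Total: 14.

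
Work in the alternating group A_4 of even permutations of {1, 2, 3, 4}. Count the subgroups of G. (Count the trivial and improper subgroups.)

10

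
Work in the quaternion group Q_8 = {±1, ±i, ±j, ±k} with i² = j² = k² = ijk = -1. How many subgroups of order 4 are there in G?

3

|G| = 8 and 4 | 8, so subgroups of order 4 are possible by Lagrange.
The subgroups of order 4 are: {1, -1, i, -i}; {1, -1, j, -j}; {1, -1, k, -k}.
So G has 3 subgroups of order 4.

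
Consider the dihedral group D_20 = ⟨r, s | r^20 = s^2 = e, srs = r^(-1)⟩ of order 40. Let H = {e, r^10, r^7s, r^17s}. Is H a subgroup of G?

Yes

|H| = 4 divides |G| = 40, consistent with Lagrange.
H contains the identity, every element's inverse is in H, and H is closed under ·: it is a subgroup.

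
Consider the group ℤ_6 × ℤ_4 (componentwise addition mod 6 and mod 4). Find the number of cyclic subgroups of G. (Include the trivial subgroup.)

Each element a generates a cyclic subgroup ⟨a⟩; distinct elements may generate the same one (a cyclic group of order d has φ(d) generators).
Cyclic subgroups by order — order 1: 1; order 2: 3; order 3: 1; order 4: 2; order 6: 3; order 12: 2.
Total: 12.

12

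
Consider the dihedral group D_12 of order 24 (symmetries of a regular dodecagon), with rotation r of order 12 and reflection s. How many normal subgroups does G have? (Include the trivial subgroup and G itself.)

G has 34 subgroups. Checking conjugation-invariance by order — order 1: 1/1 normal; order 2: 1/13 normal; order 3: 1/1 normal; order 4: 1/7 normal; order 6: 1/5 normal; order 8: 0/3 normal; order 12: 3/3 normal; order 24: 1/1 normal.
Total normal subgroups: 9.

9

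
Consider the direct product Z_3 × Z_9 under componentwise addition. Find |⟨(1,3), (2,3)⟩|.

|⟨(1,3)⟩| = 3 and |⟨(2,3)⟩| = 3, so |H| is a multiple of lcm(3, 3) = 3 and divides |G| = 27.
Closing under the operation: H = {(0,0), (0,3), (0,6), (1,0), (1,3), (1,6), (2,0), (2,3), (2,6)}, so |H| = 9.

9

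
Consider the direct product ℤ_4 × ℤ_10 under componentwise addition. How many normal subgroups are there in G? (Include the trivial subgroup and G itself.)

G is abelian, so every subgroup is normal.
G has 16 subgroups in total, hence 16 normal subgroups.

16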